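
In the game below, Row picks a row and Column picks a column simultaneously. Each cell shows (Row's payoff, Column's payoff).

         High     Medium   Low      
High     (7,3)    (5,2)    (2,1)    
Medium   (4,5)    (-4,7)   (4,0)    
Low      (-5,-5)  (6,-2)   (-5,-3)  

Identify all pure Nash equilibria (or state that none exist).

Check mutual best responses: a cell is a NE iff neither player can gain by unilaterally deviating.
Row's best responses — vs High: High (payoff 7); vs Medium: Low (payoff 6); vs Low: Medium (payoff 4).
Column's best responses — vs High: High (payoff 3); vs Medium: Medium (payoff 7); vs Low: Medium (payoff -2).
Mutual best responses occur at (High, High) and (Low, Medium); at each, neither player gains by switching.

(High, High) and (Low, Medium)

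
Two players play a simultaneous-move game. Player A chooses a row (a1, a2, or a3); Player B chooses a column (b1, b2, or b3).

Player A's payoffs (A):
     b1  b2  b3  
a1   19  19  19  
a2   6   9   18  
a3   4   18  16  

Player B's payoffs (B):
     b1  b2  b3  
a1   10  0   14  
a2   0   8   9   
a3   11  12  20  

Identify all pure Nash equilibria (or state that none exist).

A profile is a Nash equilibrium when each player is best-responding to the other.
Player A's best responses — vs b1: a1 (payoff 19); vs b2: a1 (payoff 19); vs b3: a1 (payoff 19).
Player B's best responses — vs a1: b3 (payoff 14); vs a2: b3 (payoff 9); vs a3: b3 (payoff 20).
The only mutual best response is (a1, b3); neither player gains by switching there.

(a1, b3)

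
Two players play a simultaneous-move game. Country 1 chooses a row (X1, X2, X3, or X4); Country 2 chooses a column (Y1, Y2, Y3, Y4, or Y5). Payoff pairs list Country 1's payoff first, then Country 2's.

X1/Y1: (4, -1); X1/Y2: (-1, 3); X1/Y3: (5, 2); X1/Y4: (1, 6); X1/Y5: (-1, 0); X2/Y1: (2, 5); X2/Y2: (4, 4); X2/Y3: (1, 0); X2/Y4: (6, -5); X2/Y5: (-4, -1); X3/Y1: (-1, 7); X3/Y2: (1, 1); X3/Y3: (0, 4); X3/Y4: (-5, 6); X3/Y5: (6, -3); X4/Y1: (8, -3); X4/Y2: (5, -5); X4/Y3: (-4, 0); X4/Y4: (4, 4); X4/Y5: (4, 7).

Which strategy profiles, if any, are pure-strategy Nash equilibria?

No pure-strategy Nash equilibrium

Find each player's best response to every opponent strategy; NE are the intersections.
Country 1's best responses — vs Y1: X4 (payoff 8); vs Y2: X4 (payoff 5); vs Y3: X1 (payoff 5); vs Y4: X2 (payoff 6); vs Y5: X3 (payoff 6).
Country 2's best responses — vs X1: Y4 (payoff 6); vs X2: Y1 (payoff 5); vs X3: Y1 (payoff 7); vs X4: Y5 (payoff 7).
No cell has both players best-responding. For instance, Country 1's best reply to Y5 is X3, but against X3 Country 2 prefers Y1 over Y5.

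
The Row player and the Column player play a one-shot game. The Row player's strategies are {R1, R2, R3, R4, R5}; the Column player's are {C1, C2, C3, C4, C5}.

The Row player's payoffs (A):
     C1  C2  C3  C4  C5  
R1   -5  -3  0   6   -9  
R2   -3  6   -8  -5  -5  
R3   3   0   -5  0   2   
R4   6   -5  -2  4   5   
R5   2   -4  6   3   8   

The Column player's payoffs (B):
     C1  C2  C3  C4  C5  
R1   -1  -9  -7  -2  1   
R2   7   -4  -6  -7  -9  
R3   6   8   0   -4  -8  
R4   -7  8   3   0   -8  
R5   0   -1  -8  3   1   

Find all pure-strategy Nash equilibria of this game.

None

Check mutual best responses: a cell is a NE iff neither player can gain by unilaterally deviating.
The Row player's best responses — vs C1: R4 (payoff 6); vs C2: R2 (payoff 6); vs C3: R5 (payoff 6); vs C4: R1 (payoff 6); vs C5: R5 (payoff 8).
The Column player's best responses — vs R1: C5 (payoff 1); vs R2: C1 (payoff 7); vs R3: C2 (payoff 8); vs R4: C2 (payoff 8); vs R5: C4 (payoff 3).
No cell has both players best-responding. For instance, the Row player's best reply to C3 is R5, but against R5 the Column player prefers C4 over C3.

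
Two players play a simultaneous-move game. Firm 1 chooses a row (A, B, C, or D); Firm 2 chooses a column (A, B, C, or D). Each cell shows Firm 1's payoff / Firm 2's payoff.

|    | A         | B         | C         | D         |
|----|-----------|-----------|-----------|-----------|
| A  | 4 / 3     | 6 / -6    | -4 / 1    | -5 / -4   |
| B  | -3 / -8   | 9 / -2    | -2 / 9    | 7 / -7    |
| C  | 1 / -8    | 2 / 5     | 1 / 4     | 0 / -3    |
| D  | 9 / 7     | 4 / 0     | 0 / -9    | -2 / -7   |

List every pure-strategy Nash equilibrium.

A profile is a Nash equilibrium when each player is best-responding to the other.
Firm 1's best responses — vs A: D (payoff 9); vs B: B (payoff 9); vs C: C (payoff 1); vs D: B (payoff 7).
Firm 2's best responses — vs A: A (payoff 3); vs B: C (payoff 9); vs C: B (payoff 5); vs D: A (payoff 7).
The only mutual best response is (D, A); neither player gains by switching there.

(D, A)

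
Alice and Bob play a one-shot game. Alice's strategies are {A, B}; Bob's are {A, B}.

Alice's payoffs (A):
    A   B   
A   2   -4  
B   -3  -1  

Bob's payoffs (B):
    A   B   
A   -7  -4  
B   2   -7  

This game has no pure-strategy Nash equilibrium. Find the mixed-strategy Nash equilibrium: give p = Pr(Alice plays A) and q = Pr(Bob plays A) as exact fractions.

In a mixed NE each player is indifferent between their pure strategies, so the opponent's mix sets the indifference.
Bob indifferent between A and B: p·(-7) + (1−p)·2 = p·(-4) + (1−p)·(-7) ⟹ 2 + (-9)p = (-7) + 3p ⟹ p = 3/4.
Alice indifferent between A and B: q·2 + (1−q)·(-4) = q·(-3) + (1−q)·(-1) ⟹ (-4) + 6q = (-1) + (-2)q ⟹ q = 3/8.

p = 3/4, q = 3/8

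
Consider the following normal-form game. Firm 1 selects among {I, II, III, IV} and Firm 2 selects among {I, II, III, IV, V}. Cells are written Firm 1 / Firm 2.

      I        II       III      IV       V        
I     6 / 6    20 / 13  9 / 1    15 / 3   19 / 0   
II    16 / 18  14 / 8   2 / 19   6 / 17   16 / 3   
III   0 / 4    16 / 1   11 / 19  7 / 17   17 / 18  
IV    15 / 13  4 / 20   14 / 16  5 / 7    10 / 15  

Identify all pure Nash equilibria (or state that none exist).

(I, II)

Find each player's best response to every opponent strategy; NE are the intersections.
Firm 1's best responses — vs I: II (payoff 16); vs II: I (payoff 20); vs III: IV (payoff 14); vs IV: I (payoff 15); vs V: I (payoff 19).
Firm 2's best responses — vs I: II (payoff 13); vs II: III (payoff 19); vs III: III (payoff 19); vs IV: II (payoff 20).
The only mutual best response is (I, II); neither player gains by switching there.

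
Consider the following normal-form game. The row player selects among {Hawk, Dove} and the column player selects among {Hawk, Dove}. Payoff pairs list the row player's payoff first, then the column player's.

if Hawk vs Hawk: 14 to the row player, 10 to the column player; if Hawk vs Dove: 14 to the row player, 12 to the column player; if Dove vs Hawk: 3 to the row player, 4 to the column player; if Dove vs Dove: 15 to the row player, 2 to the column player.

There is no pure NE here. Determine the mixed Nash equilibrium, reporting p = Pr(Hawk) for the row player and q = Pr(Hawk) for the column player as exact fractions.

Each player's mixing probability is pinned down by making the *other* player indifferent.
The column player indifferent between Hawk and Dove: p·10 + (1−p)·4 = p·12 + (1−p)·2 ⟹ 4 + 6p = 2 + 10p ⟹ p = 1/2.
The row player indifferent between Hawk and Dove: q·14 + (1−q)·14 = q·3 + (1−q)·15 ⟹ 14 + 0q = 15 + (-12)q ⟹ q = 1/12.

p = 1/2, q = 1/12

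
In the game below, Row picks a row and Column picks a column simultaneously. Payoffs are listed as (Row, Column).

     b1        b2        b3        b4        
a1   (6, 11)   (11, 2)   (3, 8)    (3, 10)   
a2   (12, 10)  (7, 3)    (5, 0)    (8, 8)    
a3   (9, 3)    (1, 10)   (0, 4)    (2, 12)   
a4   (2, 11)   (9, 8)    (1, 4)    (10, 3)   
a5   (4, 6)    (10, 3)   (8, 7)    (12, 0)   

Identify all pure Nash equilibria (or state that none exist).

A profile is a Nash equilibrium when each player is best-responding to the other.
Row's best responses — vs b1: a2 (payoff 12); vs b2: a1 (payoff 11); vs b3: a5 (payoff 8); vs b4: a5 (payoff 12).
Column's best responses — vs a1: b1 (payoff 11); vs a2: b1 (payoff 10); vs a3: b4 (payoff 12); vs a4: b1 (payoff 11); vs a5: b3 (payoff 7).
Mutual best responses occur at (a2, b1) and (a5, b3); at each, neither player gains by switching.

(a2, b1) and (a5, b3)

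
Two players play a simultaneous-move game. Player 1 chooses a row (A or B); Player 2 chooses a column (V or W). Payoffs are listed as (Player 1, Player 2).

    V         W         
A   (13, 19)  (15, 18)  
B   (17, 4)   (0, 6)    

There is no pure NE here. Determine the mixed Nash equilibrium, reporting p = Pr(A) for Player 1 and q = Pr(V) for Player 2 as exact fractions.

p = 2/3, q = 15/19

In a mixed NE each player is indifferent between their pure strategies, so the opponent's mix sets the indifference.
Player 2 indifferent between V and W: p·19 + (1−p)·4 = p·18 + (1−p)·6 ⟹ 4 + 15p = 6 + 12p ⟹ p = 2/3.
Player 1 indifferent between A and B: q·13 + (1−q)·15 = q·17 + (1−q)·0 ⟹ 15 + (-2)q = 0 + 17q ⟹ q = 15/19.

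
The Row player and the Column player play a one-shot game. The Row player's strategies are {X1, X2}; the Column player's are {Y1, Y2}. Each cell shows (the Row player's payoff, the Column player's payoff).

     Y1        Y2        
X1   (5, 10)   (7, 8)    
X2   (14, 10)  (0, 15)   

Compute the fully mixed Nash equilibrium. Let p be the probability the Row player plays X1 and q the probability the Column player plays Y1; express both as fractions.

In a mixed NE each player is indifferent between their pure strategies, so the opponent's mix sets the indifference.
The Column player indifferent between Y1 and Y2: p·10 + (1−p)·10 = p·8 + (1−p)·15 ⟹ 10 + 0p = 15 + (-7)p ⟹ p = 5/7.
The Row player indifferent between X1 and X2: q·5 + (1−q)·7 = q·14 + (1−q)·0 ⟹ 7 + (-2)q = 0 + 14q ⟹ q = 7/16.

p = 5/7, q = 7/16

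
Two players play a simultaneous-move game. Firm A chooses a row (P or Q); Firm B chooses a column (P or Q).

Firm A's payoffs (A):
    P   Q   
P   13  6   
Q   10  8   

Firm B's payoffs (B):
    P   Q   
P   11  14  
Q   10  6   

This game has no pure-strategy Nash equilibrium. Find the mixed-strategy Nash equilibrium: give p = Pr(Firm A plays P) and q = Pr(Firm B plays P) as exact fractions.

p = 4/7, q = 2/5

In a mixed NE each player is indifferent between their pure strategies, so the opponent's mix sets the indifference.
Firm B indifferent between P and Q: p·11 + (1−p)·10 = p·14 + (1−p)·6 ⟹ 10 + 1p = 6 + 8p ⟹ p = 4/7.
Firm A indifferent between P and Q: q·13 + (1−q)·6 = q·10 + (1−q)·8 ⟹ 6 + 7q = 8 + 2q ⟹ q = 2/5.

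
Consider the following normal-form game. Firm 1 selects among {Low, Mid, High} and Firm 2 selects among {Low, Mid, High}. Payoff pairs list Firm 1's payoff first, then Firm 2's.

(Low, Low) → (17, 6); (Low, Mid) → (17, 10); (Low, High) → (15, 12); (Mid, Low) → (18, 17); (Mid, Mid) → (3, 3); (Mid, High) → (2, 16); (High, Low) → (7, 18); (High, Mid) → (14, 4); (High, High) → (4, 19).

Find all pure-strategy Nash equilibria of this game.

(Low, High) and (Mid, Low)

A profile is a Nash equilibrium when each player is best-responding to the other.
Firm 1's best responses — vs Low: Mid (payoff 18); vs Mid: Low (payoff 17); vs High: Low (payoff 15).
Firm 2's best responses — vs Low: High (payoff 12); vs Mid: Low (payoff 17); vs High: High (payoff 19).
Mutual best responses occur at (Low, High) and (Mid, Low); at each, neither player gains by switching.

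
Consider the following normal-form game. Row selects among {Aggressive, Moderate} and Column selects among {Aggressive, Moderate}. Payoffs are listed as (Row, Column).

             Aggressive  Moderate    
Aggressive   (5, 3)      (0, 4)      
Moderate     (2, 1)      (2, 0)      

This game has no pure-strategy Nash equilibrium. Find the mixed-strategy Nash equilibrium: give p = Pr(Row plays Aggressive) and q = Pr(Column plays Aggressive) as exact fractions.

In a mixed NE each player is indifferent between their pure strategies, so the opponent's mix sets the indifference.
Column indifferent between Aggressive and Moderate: p·3 + (1−p)·1 = p·4 + (1−p)·0 ⟹ 1 + 2p = 0 + 4p ⟹ p = 1/2.
Row indifferent between Aggressive and Moderate: q·5 + (1−q)·0 = q·2 + (1−q)·2 ⟹ 0 + 5q = 2 + 0q ⟹ q = 2/5.

p = 1/2, q = 2/5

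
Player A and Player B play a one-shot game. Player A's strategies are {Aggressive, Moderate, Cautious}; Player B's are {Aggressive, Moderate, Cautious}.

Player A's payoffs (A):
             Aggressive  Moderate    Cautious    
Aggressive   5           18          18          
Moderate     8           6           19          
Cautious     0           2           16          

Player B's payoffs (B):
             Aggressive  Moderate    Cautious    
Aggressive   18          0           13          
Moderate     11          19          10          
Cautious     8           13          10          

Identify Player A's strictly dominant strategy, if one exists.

No strictly dominant strategy

A strategy is strictly dominant if it gives Player A a strictly higher payoff than every other strategy, against every choice by the opponent.
Aggressive is not dominant: against Aggressive, Moderate gives 8 > 5.
Moderate is not dominant: against Moderate, Aggressive gives 18 > 6.
Cautious is not dominant: against Aggressive, Aggressive gives 5 > 0.
No single strategy is best against every opponent action.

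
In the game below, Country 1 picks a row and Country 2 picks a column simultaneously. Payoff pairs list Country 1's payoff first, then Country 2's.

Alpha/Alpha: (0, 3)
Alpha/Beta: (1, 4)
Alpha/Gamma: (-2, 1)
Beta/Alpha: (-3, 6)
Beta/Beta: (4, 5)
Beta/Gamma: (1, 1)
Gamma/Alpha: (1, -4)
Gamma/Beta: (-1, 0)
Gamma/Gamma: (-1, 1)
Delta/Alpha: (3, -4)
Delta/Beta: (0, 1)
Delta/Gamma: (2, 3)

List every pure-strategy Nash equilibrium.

(Delta, Gamma)

Check mutual best responses: a cell is a NE iff neither player can gain by unilaterally deviating.
Country 1's best responses — vs Alpha: Delta (payoff 3); vs Beta: Beta (payoff 4); vs Gamma: Delta (payoff 2).
Country 2's best responses — vs Alpha: Beta (payoff 4); vs Beta: Alpha (payoff 6); vs Gamma: Gamma (payoff 1); vs Delta: Gamma (payoff 3).
The only mutual best response is (Delta, Gamma); neither player gains by switching there.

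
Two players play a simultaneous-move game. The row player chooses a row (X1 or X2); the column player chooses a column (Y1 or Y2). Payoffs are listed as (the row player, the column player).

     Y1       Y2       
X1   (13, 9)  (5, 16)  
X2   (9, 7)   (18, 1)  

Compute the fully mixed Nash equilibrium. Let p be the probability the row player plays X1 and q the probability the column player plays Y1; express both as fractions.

Each player's mixing probability is pinned down by making the *other* player indifferent.
The column player indifferent between Y1 and Y2: p·9 + (1−p)·7 = p·16 + (1−p)·1 ⟹ 7 + 2p = 1 + 15p ⟹ p = 6/13.
The row player indifferent between X1 and X2: q·13 + (1−q)·5 = q·9 + (1−q)·18 ⟹ 5 + 8q = 18 + (-9)q ⟹ q = 13/17.

p = 6/13, q = 13/17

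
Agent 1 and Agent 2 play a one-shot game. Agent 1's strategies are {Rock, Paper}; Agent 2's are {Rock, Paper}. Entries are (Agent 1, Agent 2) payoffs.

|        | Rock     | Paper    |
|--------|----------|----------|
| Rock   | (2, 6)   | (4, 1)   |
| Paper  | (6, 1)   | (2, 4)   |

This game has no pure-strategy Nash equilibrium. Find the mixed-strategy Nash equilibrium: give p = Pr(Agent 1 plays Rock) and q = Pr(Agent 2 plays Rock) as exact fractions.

Each player's mixing probability is pinned down by making the *other* player indifferent.
Agent 2 indifferent between Rock and Paper: p·6 + (1−p)·1 = p·1 + (1−p)·4 ⟹ 1 + 5p = 4 + (-3)p ⟹ p = 3/8.
Agent 1 indifferent between Rock and Paper: q·2 + (1−q)·4 = q·6 + (1−q)·2 ⟹ 4 + (-2)q = 2 + 4q ⟹ q = 1/3.

p = 3/8, q = 1/3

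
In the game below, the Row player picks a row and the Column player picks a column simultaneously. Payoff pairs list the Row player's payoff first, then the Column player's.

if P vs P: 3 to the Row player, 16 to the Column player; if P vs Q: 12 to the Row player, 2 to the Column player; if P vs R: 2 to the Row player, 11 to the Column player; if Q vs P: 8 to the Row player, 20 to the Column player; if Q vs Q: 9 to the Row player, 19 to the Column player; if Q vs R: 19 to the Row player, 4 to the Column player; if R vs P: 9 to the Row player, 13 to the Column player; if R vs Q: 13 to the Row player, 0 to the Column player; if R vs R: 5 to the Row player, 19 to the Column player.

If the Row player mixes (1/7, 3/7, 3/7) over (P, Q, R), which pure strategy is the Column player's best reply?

Compute the Column player's expected payoff from each pure strategy against the given mix.
P: (1/7)·16 + (3/7)·20 + (3/7)·13 = 115/7
Q: (1/7)·2 + (3/7)·19 + (3/7)·0 = 59/7
R: (1/7)·11 + (3/7)·4 + (3/7)·19 = 80/7
Highest expected payoff is 115/7, from P.

P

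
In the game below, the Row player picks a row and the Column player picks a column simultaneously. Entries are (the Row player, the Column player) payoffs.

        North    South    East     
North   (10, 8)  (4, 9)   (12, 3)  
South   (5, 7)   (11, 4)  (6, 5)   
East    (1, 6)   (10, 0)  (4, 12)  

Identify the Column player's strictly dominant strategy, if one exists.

Check whether one of the Column player's strategies beats all alternatives regardless of what the opponent does.
North is not dominant: against North, South gives 9 > 8.
South is not dominant: against South, North gives 7 > 4.
East is not dominant: against North, North gives 8 > 3.
No single strategy is best against every opponent action.

None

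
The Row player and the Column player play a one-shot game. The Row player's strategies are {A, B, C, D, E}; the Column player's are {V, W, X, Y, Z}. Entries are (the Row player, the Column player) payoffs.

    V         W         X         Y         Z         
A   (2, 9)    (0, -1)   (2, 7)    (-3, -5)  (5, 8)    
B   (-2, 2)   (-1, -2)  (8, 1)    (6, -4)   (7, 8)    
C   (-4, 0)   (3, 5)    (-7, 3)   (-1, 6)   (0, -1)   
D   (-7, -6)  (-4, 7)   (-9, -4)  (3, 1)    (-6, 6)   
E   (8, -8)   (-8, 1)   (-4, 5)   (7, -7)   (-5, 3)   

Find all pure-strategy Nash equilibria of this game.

A profile is a Nash equilibrium when each player is best-responding to the other.
The Row player's best responses — vs V: E (payoff 8); vs W: C (payoff 3); vs X: B (payoff 8); vs Y: E (payoff 7); vs Z: B (payoff 7).
The Column player's best responses — vs A: V (payoff 9); vs B: Z (payoff 8); vs C: Y (payoff 6); vs D: W (payoff 7); vs E: X (payoff 5).
The only mutual best response is (B, Z); neither player gains by switching there.

(B, Z)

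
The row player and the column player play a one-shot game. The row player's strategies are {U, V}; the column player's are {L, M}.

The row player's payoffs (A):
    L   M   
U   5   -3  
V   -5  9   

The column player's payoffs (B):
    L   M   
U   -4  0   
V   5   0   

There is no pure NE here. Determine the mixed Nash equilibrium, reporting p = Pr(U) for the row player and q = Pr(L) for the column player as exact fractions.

p = 5/9, q = 6/11

Each player's mixing probability is pinned down by making the *other* player indifferent.
The column player indifferent between L and M: p·(-4) + (1−p)·5 = p·0 + (1−p)·0 ⟹ 5 + (-9)p = 0 + 0p ⟹ p = 5/9.
The row player indifferent between U and V: q·5 + (1−q)·(-3) = q·(-5) + (1−q)·9 ⟹ (-3) + 8q = 9 + (-14)q ⟹ q = 6/11.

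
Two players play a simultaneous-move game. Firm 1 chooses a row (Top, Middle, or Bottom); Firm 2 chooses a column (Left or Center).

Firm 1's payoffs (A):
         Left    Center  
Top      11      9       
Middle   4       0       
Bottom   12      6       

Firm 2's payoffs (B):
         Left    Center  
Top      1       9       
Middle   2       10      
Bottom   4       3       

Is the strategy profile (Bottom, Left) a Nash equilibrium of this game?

Holding Firm 2 at Left: Firm 1 gets 12 from Bottom, versus 11 from Top, 4 from Middle. No profitable deviation for Firm 1.
Holding Firm 1 at Bottom: Firm 2 gets 4 from Left, versus 3 from Center. No profitable deviation for Firm 2 either.

Yes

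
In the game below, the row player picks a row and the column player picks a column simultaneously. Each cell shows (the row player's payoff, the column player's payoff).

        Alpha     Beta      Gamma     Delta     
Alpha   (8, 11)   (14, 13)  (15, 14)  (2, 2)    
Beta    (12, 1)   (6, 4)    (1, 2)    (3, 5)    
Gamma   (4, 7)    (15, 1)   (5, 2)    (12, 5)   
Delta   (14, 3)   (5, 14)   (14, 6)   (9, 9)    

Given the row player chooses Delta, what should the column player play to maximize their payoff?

With the row player fixed at Delta, the column player's payoffs are: Alpha → 3, Beta → 14, Gamma → 6, Delta → 9.
The maximum is 14, achieved by Beta.

Beta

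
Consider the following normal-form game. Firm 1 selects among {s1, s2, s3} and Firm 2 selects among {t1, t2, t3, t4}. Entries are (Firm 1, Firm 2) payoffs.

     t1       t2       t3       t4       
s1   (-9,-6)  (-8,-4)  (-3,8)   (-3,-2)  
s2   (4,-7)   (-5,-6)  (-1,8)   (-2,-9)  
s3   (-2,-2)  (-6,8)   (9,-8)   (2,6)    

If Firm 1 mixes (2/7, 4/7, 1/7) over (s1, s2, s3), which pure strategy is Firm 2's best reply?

Firm 2's best reply maximizes expected payoff against the mix.
t1: (2/7)·(-6) + (4/7)·(-7) + (1/7)·(-2) = -6
t2: (2/7)·(-4) + (4/7)·(-6) + (1/7)·8 = -24/7
t3: (2/7)·8 + (4/7)·8 + (1/7)·(-8) = 40/7
t4: (2/7)·(-2) + (4/7)·(-9) + (1/7)·6 = -34/7
Highest expected payoff is 40/7, from t3.

t3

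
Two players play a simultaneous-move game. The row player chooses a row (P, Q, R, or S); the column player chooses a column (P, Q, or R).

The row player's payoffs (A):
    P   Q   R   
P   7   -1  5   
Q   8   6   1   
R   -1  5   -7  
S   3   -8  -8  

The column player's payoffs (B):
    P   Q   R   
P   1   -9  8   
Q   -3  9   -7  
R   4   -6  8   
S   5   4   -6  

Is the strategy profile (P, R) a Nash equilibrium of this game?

Yes

Holding the column player at R: the row player gets 5 from P, versus 1 from Q, -7 from R, -8 from S. No profitable deviation for the row player.
Holding the row player at P: the column player gets 8 from R, versus 1 from P, -9 from Q. No profitable deviation for the column player either.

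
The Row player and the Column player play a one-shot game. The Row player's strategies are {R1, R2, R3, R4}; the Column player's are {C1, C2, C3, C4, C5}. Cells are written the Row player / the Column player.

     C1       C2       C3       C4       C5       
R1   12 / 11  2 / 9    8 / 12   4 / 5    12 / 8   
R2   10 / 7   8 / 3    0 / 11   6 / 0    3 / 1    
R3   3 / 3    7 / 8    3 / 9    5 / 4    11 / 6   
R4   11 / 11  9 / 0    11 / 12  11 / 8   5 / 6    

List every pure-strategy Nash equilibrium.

(R4, C3)

A profile is a Nash equilibrium when each player is best-responding to the other.
The Row player's best responses — vs C1: R1 (payoff 12); vs C2: R4 (payoff 9); vs C3: R4 (payoff 11); vs C4: R4 (payoff 11); vs C5: R1 (payoff 12).
The Column player's best responses — vs R1: C3 (payoff 12); vs R2: C3 (payoff 11); vs R3: C3 (payoff 9); vs R4: C3 (payoff 12).
The only mutual best response is (R4, C3); neither player gains by switching there.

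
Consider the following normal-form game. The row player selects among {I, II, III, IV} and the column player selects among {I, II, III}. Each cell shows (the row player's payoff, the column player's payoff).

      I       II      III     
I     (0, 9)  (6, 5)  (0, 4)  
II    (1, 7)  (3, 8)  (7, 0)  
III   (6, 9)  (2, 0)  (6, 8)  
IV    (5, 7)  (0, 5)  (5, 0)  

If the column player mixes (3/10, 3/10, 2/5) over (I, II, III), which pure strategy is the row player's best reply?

The row player's best reply maximizes expected payoff against the mix.
I: (3/10)·0 + (3/10)·6 + (2/5)·0 = 9/5
II: (3/10)·1 + (3/10)·3 + (2/5)·7 = 4
III: (3/10)·6 + (3/10)·2 + (2/5)·6 = 24/5
IV: (3/10)·5 + (3/10)·0 + (2/5)·5 = 7/2
Highest expected payoff is 24/5, from III.

III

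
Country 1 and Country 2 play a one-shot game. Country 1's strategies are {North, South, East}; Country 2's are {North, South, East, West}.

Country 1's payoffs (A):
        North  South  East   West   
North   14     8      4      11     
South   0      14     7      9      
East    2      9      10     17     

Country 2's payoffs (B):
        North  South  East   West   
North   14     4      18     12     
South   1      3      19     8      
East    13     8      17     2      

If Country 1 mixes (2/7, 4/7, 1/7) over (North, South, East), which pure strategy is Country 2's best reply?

East

Country 2's best reply maximizes expected payoff against the mix.
North: (2/7)·14 + (4/7)·1 + (1/7)·13 = 45/7
South: (2/7)·4 + (4/7)·3 + (1/7)·8 = 4
East: (2/7)·18 + (4/7)·19 + (1/7)·17 = 129/7
West: (2/7)·12 + (4/7)·8 + (1/7)·2 = 58/7
Highest expected payoff is 129/7, from East.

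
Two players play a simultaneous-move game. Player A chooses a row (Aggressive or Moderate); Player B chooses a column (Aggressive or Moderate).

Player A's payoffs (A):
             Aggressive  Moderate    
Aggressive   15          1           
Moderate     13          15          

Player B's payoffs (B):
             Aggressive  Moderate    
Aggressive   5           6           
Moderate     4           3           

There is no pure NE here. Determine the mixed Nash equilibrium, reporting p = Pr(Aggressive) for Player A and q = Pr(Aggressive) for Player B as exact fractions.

Each player's mixing probability is pinned down by making the *other* player indifferent.
Player B indifferent between Aggressive and Moderate: p·5 + (1−p)·4 = p·6 + (1−p)·3 ⟹ 4 + 1p = 3 + 3p ⟹ p = 1/2.
Player A indifferent between Aggressive and Moderate: q·15 + (1−q)·1 = q·13 + (1−q)·15 ⟹ 1 + 14q = 15 + (-2)q ⟹ q = 7/8.

p = 1/2, q = 7/8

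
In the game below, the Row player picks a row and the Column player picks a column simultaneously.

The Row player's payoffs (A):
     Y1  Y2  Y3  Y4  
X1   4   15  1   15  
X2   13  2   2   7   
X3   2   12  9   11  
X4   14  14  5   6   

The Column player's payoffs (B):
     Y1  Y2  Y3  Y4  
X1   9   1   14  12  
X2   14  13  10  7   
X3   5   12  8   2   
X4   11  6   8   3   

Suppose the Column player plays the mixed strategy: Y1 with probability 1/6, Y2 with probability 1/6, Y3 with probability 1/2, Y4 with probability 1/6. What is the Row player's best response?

Compute the Row player's expected payoff from each pure strategy against the given mix.
X1: (1/6)·4 + (1/6)·15 + (1/2)·1 + (1/6)·15 = 37/6
X2: (1/6)·13 + (1/6)·2 + (1/2)·2 + (1/6)·7 = 14/3
X3: (1/6)·2 + (1/6)·12 + (1/2)·9 + (1/6)·11 = 26/3
X4: (1/6)·14 + (1/6)·14 + (1/2)·5 + (1/6)·6 = 49/6
Highest expected payoff is 26/3, from X3.

X3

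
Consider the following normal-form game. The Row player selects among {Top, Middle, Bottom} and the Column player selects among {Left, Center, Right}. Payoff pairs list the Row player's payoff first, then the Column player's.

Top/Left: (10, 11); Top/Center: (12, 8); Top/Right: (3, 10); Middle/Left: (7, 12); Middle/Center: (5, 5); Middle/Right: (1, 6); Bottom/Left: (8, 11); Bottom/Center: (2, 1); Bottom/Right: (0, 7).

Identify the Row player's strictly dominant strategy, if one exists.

Check whether one of the Row player's strategies beats all alternatives regardless of what the opponent does.
Top strictly dominates: vs Left: 10 > each of {7, 8}; vs Center: 12 > each of {5, 2}; vs Right: 3 > each of {1, 0}.

Top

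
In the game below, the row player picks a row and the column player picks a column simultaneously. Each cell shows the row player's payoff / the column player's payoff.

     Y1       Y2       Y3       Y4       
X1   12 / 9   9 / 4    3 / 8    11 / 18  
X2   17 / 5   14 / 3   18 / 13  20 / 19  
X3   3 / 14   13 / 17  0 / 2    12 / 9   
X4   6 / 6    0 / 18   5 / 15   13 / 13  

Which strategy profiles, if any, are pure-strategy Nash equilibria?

A profile is a Nash equilibrium when each player is best-responding to the other.
The row player's best responses — vs Y1: X2 (payoff 17); vs Y2: X2 (payoff 14); vs Y3: X2 (payoff 18); vs Y4: X2 (payoff 20).
The column player's best responses — vs X1: Y4 (payoff 18); vs X2: Y4 (payoff 19); vs X3: Y2 (payoff 17); vs X4: Y2 (payoff 18).
The only mutual best response is (X2, Y4); neither player gains by switching there.

(X2, Y4)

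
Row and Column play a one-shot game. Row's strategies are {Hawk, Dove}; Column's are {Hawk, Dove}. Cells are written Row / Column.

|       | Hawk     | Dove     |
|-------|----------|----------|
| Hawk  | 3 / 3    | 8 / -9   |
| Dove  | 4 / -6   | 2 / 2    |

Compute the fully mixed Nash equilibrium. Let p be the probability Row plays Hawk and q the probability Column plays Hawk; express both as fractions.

p = 2/5, q = 6/7

In a mixed NE each player is indifferent between their pure strategies, so the opponent's mix sets the indifference.
Column indifferent between Hawk and Dove: p·3 + (1−p)·(-6) = p·(-9) + (1−p)·2 ⟹ (-6) + 9p = 2 + (-11)p ⟹ p = 2/5.
Row indifferent between Hawk and Dove: q·3 + (1−q)·8 = q·4 + (1−q)·2 ⟹ 8 + (-5)q = 2 + 2q ⟹ q = 6/7.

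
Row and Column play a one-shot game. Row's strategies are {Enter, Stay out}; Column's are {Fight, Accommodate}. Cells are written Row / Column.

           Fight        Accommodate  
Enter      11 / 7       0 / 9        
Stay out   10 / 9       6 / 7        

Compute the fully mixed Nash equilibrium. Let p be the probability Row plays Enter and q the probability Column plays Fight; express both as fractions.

In a mixed NE each player is indifferent between their pure strategies, so the opponent's mix sets the indifference.
Column indifferent between Fight and Accommodate: p·7 + (1−p)·9 = p·9 + (1−p)·7 ⟹ 9 + (-2)p = 7 + 2p ⟹ p = 1/2.
Row indifferent between Enter and Stay out: q·11 + (1−q)·0 = q·10 + (1−q)·6 ⟹ 0 + 11q = 6 + 4q ⟹ q = 6/7.

p = 1/2, q = 6/7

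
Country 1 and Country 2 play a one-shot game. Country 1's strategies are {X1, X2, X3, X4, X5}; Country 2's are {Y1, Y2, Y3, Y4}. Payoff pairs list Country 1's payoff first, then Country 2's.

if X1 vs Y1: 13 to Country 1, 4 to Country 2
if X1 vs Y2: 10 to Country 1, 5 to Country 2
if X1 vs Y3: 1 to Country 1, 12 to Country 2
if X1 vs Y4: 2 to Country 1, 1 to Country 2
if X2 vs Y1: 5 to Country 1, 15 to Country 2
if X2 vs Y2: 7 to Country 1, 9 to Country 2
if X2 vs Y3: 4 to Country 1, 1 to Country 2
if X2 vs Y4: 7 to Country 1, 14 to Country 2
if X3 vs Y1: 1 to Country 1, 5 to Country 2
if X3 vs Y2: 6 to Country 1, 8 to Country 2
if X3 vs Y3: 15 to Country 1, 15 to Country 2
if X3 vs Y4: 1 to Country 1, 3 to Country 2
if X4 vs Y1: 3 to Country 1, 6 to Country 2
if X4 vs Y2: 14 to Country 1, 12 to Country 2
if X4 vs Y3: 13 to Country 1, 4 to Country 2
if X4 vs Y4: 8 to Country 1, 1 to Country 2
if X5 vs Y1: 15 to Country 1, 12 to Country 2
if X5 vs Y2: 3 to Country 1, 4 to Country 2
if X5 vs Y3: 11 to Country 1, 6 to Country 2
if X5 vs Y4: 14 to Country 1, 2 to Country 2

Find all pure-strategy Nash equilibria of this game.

(X3, Y3), (X4, Y2), and (X5, Y1)

A profile is a Nash equilibrium when each player is best-responding to the other.
Country 1's best responses — vs Y1: X5 (payoff 15); vs Y2: X4 (payoff 14); vs Y3: X3 (payoff 15); vs Y4: X5 (payoff 14).
Country 2's best responses — vs X1: Y3 (payoff 12); vs X2: Y1 (payoff 15); vs X3: Y3 (payoff 15); vs X4: Y2 (payoff 12); vs X5: Y1 (payoff 12).
Mutual best responses occur at (X3, Y3), (X4, Y2), and (X5, Y1); at each, neither player gains by switching.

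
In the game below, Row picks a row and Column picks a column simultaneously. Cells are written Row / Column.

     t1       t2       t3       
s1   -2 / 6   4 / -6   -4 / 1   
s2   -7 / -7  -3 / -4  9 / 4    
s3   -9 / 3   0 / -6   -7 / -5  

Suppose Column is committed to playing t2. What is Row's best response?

With Column fixed at t2, Row's payoffs are: s1 → 4, s2 → -3, s3 → 0.
The maximum is 4, achieved by s1.

s1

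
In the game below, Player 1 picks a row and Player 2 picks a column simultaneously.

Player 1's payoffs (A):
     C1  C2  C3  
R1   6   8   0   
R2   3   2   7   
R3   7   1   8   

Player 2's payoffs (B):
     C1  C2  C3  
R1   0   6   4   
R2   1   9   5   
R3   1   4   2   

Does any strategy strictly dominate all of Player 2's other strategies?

A strategy is strictly dominant if it gives Player 2 a strictly higher payoff than every other strategy, against every choice by the opponent.
C2 strictly dominates: vs R1: 6 > each of {0, 4}; vs R2: 9 > each of {1, 5}; vs R3: 4 > each of {1, 2}.

C2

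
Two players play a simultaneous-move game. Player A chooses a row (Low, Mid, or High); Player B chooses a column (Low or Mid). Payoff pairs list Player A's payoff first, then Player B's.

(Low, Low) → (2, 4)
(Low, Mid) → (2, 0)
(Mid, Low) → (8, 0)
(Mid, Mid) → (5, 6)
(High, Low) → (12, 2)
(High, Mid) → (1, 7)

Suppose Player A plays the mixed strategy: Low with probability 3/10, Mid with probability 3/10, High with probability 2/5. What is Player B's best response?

Mid

Compute Player B's expected payoff from each pure strategy against the given mix.
Low: (3/10)·4 + (3/10)·0 + (2/5)·2 = 2
Mid: (3/10)·0 + (3/10)·6 + (2/5)·7 = 23/5
Highest expected payoff is 23/5, from Mid.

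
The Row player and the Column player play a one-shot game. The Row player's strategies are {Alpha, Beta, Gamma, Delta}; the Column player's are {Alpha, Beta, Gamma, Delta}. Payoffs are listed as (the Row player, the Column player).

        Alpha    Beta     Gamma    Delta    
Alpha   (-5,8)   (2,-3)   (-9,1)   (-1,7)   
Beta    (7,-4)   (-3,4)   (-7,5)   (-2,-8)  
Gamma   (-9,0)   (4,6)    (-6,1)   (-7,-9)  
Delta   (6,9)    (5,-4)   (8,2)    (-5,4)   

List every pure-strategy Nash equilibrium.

Find each player's best response to every opponent strategy; NE are the intersections.
The Row player's best responses — vs Alpha: Beta (payoff 7); vs Beta: Delta (payoff 5); vs Gamma: Delta (payoff 8); vs Delta: Alpha (payoff -1).
The Column player's best responses — vs Alpha: Alpha (payoff 8); vs Beta: Gamma (payoff 5); vs Gamma: Beta (payoff 6); vs Delta: Alpha (payoff 9).
No cell has both players best-responding. For instance, the Row player's best reply to Gamma is Delta, but against Delta the Column player prefers Alpha over Gamma.

None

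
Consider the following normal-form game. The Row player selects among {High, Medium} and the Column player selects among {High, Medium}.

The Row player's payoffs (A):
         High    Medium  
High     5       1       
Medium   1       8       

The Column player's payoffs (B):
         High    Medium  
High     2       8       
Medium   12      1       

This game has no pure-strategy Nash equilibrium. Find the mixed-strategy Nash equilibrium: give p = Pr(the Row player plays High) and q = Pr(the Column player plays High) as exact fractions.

In a mixed NE each player is indifferent between their pure strategies, so the opponent's mix sets the indifference.
The Column player indifferent between High and Medium: p·2 + (1−p)·12 = p·8 + (1−p)·1 ⟹ 12 + (-10)p = 1 + 7p ⟹ p = 11/17.
The Row player indifferent between High and Medium: q·5 + (1−q)·1 = q·1 + (1−q)·8 ⟹ 1 + 4q = 8 + (-7)q ⟹ q = 7/11.

p = 11/17, q = 7/11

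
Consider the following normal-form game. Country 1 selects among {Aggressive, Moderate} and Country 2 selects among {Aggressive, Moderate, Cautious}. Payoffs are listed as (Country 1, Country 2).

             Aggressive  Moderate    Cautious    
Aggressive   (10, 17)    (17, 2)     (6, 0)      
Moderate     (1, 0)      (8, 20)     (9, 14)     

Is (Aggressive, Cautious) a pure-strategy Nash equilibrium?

No

Holding Country 2 at Cautious: Country 1 gets 6 from Aggressive but could get 9 by switching to Moderate. Country 1 has a profitable deviation.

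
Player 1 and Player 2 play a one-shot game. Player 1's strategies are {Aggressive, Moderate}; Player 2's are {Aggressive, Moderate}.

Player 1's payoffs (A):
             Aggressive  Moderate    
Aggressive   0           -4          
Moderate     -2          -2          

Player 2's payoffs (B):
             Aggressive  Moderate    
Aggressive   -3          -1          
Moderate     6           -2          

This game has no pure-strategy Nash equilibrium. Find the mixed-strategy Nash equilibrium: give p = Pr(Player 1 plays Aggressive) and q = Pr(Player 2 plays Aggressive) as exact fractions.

Each player's mixing probability is pinned down by making the *other* player indifferent.
Player 2 indifferent between Aggressive and Moderate: p·(-3) + (1−p)·6 = p·(-1) + (1−p)·(-2) ⟹ 6 + (-9)p = (-2) + 1p ⟹ p = 4/5.
Player 1 indifferent between Aggressive and Moderate: q·0 + (1−q)·(-4) = q·(-2) + (1−q)·(-2) ⟹ (-4) + 4q = (-2) + 0q ⟹ q = 1/2.

p = 4/5, q = 1/2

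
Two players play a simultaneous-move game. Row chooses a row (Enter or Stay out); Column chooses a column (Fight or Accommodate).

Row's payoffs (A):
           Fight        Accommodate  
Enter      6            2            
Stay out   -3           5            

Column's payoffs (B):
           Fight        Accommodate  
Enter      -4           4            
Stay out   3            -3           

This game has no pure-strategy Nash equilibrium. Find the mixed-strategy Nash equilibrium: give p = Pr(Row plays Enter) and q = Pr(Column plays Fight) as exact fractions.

p = 3/7, q = 1/4

In a mixed NE each player is indifferent between their pure strategies, so the opponent's mix sets the indifference.
Column indifferent between Fight and Accommodate: p·(-4) + (1−p)·3 = p·4 + (1−p)·(-3) ⟹ 3 + (-7)p = (-3) + 7p ⟹ p = 3/7.
Row indifferent between Enter and Stay out: q·6 + (1−q)·2 = q·(-3) + (1−q)·5 ⟹ 2 + 4q = 5 + (-8)q ⟹ q = 1/4.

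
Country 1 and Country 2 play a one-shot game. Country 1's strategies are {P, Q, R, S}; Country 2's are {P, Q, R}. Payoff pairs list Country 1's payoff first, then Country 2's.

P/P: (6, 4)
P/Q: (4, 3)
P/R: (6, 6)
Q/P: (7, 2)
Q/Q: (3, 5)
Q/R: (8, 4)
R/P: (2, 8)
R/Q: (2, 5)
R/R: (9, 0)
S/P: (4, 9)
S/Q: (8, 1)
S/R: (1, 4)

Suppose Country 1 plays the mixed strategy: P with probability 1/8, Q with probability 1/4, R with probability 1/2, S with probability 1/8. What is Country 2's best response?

P

Compute Country 2's expected payoff from each pure strategy against the given mix.
P: (1/8)·4 + (1/4)·2 + (1/2)·8 + (1/8)·9 = 49/8
Q: (1/8)·3 + (1/4)·5 + (1/2)·5 + (1/8)·1 = 17/4
R: (1/8)·6 + (1/4)·4 + (1/2)·0 + (1/8)·4 = 9/4
Highest expected payoff is 49/8, from P.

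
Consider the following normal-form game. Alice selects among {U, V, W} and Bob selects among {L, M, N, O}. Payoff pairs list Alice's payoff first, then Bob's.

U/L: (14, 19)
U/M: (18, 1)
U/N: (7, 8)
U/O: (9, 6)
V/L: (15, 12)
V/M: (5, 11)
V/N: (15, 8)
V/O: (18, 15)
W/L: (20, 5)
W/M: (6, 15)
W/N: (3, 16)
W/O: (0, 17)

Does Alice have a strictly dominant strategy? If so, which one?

Check whether one of Alice's strategies beats all alternatives regardless of what the opponent does.
U is not dominant: against L, V gives 15 > 14.
V is not dominant: against L, W gives 20 > 15.
W is not dominant: against M, U gives 18 > 6.
No single strategy is best against every opponent action.

None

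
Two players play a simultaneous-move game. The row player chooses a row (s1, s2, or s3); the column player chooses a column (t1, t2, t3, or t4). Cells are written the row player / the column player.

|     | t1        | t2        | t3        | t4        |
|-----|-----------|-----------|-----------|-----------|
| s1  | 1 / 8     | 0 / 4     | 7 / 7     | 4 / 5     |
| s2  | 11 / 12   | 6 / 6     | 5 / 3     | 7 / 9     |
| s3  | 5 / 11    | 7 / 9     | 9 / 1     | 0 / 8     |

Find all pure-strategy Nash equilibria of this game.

A profile is a Nash equilibrium when each player is best-responding to the other.
The row player's best responses — vs t1: s2 (payoff 11); vs t2: s3 (payoff 7); vs t3: s3 (payoff 9); vs t4: s2 (payoff 7).
The column player's best responses — vs s1: t1 (payoff 8); vs s2: t1 (payoff 12); vs s3: t1 (payoff 11).
The only mutual best response is (s2, t1); neither player gains by switching there.

(s2, t1)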